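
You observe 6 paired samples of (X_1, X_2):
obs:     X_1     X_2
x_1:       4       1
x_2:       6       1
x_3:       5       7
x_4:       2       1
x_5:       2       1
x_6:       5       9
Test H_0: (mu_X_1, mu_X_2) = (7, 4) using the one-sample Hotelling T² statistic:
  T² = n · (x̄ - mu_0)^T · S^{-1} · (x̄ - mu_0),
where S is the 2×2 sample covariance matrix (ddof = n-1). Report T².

Step 1 — sample mean vector:
  mean(X_1) = (4 + 6 + 5 + 2 + 2 + 5) / 6 = 24/6 = 4
  mean(X_2) = (1 + 1 + 7 + 1 + 1 + 9) / 6 = 20/6 = 3.3333
  x̄ = (4, 3.3333),  deviation x̄ - mu_0 = (4, 3.3333) - (7, 4) = (-3, -0.6667).

Step 2 — sample covariance matrix, S[i,j] = (1/(n-1)) · Σ_k (x_{k,i} - mean_i) · (x_{k,j} - mean_j), divisor n-1 = 5:
  S[X_1,X_1] = ((0)·(0) + (2)·(2) + (1)·(1) + (-2)·(-2) + (-2)·(-2) + (1)·(1)) / 5 = 14/5 = 2.8
  S[X_1,X_2] = ((0)·(-2.3333) + (2)·(-2.3333) + (1)·(3.6667) + (-2)·(-2.3333) + (-2)·(-2.3333) + (1)·(5.6667)) / 5 = 14/5 = 2.8
  S[X_2,X_2] = ((-2.3333)·(-2.3333) + (-2.3333)·(-2.3333) + (3.6667)·(3.6667) + (-2.3333)·(-2.3333) + (-2.3333)·(-2.3333) + (5.6667)·(5.6667)) / 5 = 67.3333/5 = 13.4667
  S = [[2.8, 2.8],
 [2.8, 13.4667]].

Step 3 — invert S. det(S) = 2.8·13.4667 - (2.8)² = 29.8667.
  S^{-1} = (1/det) · [[d, -b], [-b, a]] = [[0.4509, -0.0937],
 [-0.0938, 0.0938]].

Step 4 — quadratic form (x̄ - mu_0)^T · S^{-1} · (x̄ - mu_0):
  S^{-1} · (x̄ - mu_0) = (-1.2902, 0.2188),
  (x̄ - mu_0)^T · [...] = (-3)·(-1.2902) + (-0.6667)·(0.2188) = 3.7247.

Step 5 — scale by n: T² = 6 · 3.7247 = 22.3482.

T² ≈ 22.3482


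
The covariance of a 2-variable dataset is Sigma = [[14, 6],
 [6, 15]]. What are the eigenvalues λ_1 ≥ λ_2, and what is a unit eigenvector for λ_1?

Step 1 — characteristic polynomial of 2×2 Sigma:
  det(Sigma - λI) = λ² - trace · λ + det = 0.
  trace = 14 + 15 = 29, det = 14·15 - (6)² = 174.
Step 2 — discriminant:
  Δ = trace² - 4·det = 841 - 696 = 145.
Step 3 — eigenvalues:
  λ = (trace ± √Δ)/2 = (29 ± 12.0416)/2,
  λ_1 = 20.5208,  λ_2 = 8.4792.

Step 4 — unit eigenvector for λ_1: solve (Sigma - λ_1 I)v = 0. First row:
  (14 - 20.5208)·v_x + (6)·v_y = 0, i.e. (-6.5208)·v_x + (6)·v_y = 0,
  so v ∝ (b, λ_1 - a) = (6, 6.5208) = u.
  ||u|| = √((6)² + (6.5208)²) = √(78.5208) ≈ 8.8612,
  v_1 = u/||u|| ≈ (0.6771, 0.7359) (||v_1|| = 1).

λ_1 = 20.5208,  λ_2 = 8.4792;  v_1 ≈ (0.6771, 0.7359)


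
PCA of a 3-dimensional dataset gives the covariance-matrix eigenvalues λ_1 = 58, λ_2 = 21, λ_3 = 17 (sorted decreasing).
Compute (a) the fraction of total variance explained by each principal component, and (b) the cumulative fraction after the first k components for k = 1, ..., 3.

Step 1 — total variance = trace(Sigma) = Σ λ_i = 58 + 21 + 17 = 96.

Step 2 — fraction explained by component i = λ_i / Σ λ:
  PC1: 58/96 = 0.6042
  PC2: 21/96 = 0.2188
  PC3: 17/96 = 0.1771

Step 3 — cumulative fraction after k components = (λ_1 + ... + λ_k) / Σ λ:
  k = 1: 58/96 = 0.6042
  k = 2: (58 + 21)/96 = 79/96 = 0.8229
  k = 3: (58 + 21 + 17)/96 = 96/96 = 1

Summary (fraction, with percent):

explained: PC1 0.6042 (60.42%), PC2 0.2188 (21.88%), PC3 0.1771 (17.71%);  cumulative: 0.6042, 0.8229, 1


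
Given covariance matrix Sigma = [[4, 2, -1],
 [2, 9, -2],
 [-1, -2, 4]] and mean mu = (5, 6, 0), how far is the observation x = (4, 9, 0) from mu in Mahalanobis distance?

Step 1 — centre the observation: (x - mu) = (-1, 3, 0).

Step 2 — invert Sigma (cofactor / det for 3×3, or solve directly):
  Sigma^{-1} = [[0.2883, -0.0541, 0.045],
 [-0.0541, 0.1351, 0.0541],
 [0.045, 0.0541, 0.2883]].

Step 3 — form the quadratic (x - mu)^T · Sigma^{-1} · (x - mu):
  Sigma^{-1} · (x - mu) = (-0.4505, 0.4595, 0.1171).
  (x - mu)^T · [Sigma^{-1} · (x - mu)] = (-1)·(-0.4505) + (3)·(0.4595) + (0)·(0.1171) = 1.8288.

Step 4 — take square root: d = √(1.8288) ≈ 1.3523.

d(x, mu) = √(1.8288) ≈ 1.3523


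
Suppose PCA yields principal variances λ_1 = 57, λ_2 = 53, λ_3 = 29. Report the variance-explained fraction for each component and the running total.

Step 1 — total variance = trace(Sigma) = Σ λ_i = 57 + 53 + 29 = 139.

Step 2 — fraction explained by component i = λ_i / Σ λ:
  PC1: 57/139 = 0.4101
  PC2: 53/139 = 0.3813
  PC3: 29/139 = 0.2086

Step 3 — cumulative fraction after k components = (λ_1 + ... + λ_k) / Σ λ:
  k = 1: 57/139 = 0.4101
  k = 2: (57 + 53)/139 = 110/139 = 0.7914
  k = 3: (57 + 53 + 29)/139 = 139/139 = 1

Summary (fraction, with percent):

explained: PC1 0.4101 (41.01%), PC2 0.3813 (38.13%), PC3 0.2086 (20.86%);  cumulative: 0.4101, 0.7914, 1


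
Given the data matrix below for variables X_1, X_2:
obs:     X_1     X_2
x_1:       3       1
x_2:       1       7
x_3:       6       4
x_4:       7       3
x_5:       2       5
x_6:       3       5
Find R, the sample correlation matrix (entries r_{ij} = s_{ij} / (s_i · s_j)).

Step 1 — column means:
  mean(X_1) = (3 + 1 + 6 + 7 + 2 + 3) / 6 = 22/6 = 3.6667
  mean(X_2) = (1 + 7 + 4 + 3 + 5 + 5) / 6 = 25/6 = 4.1667

Step 2 — sample variances and covariances s[i,j] = (1/(n-1)) · Σ_k (x_{k,i} - mean_i) · (x_{k,j} - mean_j), with n-1 = 5:
  s[X_1,X_1] = ((-0.6667)·(-0.6667) + (-2.6667)·(-2.6667) + (2.3333)·(2.3333) + (3.3333)·(3.3333) + (-1.6667)·(-1.6667) + (-0.6667)·(-0.6667)) / 5 = 27.3333/5 = 5.4667
  s[X_1,X_2] = ((-0.6667)·(-3.1667) + (-2.6667)·(2.8333) + (2.3333)·(-0.1667) + (3.3333)·(-1.1667) + (-1.6667)·(0.8333) + (-0.6667)·(0.8333)) / 5 = -11.6667/5 = -2.3333
  s[X_2,X_2] = ((-3.1667)·(-3.1667) + (2.8333)·(2.8333) + (-0.1667)·(-0.1667) + (-1.1667)·(-1.1667) + (0.8333)·(0.8333) + (0.8333)·(0.8333)) / 5 = 20.8333/5 = 4.1667
  Sample standard deviations s_i = √(s[i,i]):
  s(X_1) = √(5.4667) = 2.3381
  s(X_2) = √(4.1667) = 2.0412

Step 3 — r_{ij} = s_{ij} / (s_i · s_j):
  r[X_1,X_1] = 1 (diagonal).
  r[X_1,X_2] = -2.3333 / (2.3381 · 2.0412) = -2.3333 / 4.7726 = -0.4889
  r[X_2,X_2] = 1 (diagonal).

R is symmetric with unit diagonal. Assembling:

R = [[1, -0.4889],
 [-0.4889, 1]]


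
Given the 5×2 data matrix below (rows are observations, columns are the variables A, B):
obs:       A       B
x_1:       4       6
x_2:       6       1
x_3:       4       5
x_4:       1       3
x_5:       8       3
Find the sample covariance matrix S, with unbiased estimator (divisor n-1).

Step 1 — column means:
  mean(A) = (4 + 6 + 4 + 1 + 8) / 5 = 23/5 = 4.6
  mean(B) = (6 + 1 + 5 + 3 + 3) / 5 = 18/5 = 3.6

Step 2 — sample covariance S[i,j] = (1/(n-1)) · Σ_k (x_{k,i} - mean_i) · (x_{k,j} - mean_j), with n-1 = 4.
  S[A,A] = ((-0.6)·(-0.6) + (1.4)·(1.4) + (-0.6)·(-0.6) + (-3.6)·(-3.6) + (3.4)·(3.4)) / 4 = 27.2/4 = 6.8
  S[A,B] = ((-0.6)·(2.4) + (1.4)·(-2.6) + (-0.6)·(1.4) + (-3.6)·(-0.6) + (3.4)·(-0.6)) / 4 = -5.8/4 = -1.45
  S[B,B] = ((2.4)·(2.4) + (-2.6)·(-2.6) + (1.4)·(1.4) + (-0.6)·(-0.6) + (-0.6)·(-0.6)) / 4 = 15.2/4 = 3.8

S is symmetric (S[j,i] = S[i,j]). Assembling:

S = [[6.8, -1.45],
 [-1.45, 3.8]]


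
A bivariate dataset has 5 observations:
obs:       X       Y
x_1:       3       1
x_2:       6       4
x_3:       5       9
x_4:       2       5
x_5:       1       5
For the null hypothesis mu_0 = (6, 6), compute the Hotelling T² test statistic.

Step 1 — sample mean vector:
  mean(X) = (3 + 6 + 5 + 2 + 1) / 5 = 17/5 = 3.4
  mean(Y) = (1 + 4 + 9 + 5 + 5) / 5 = 24/5 = 4.8
  x̄ = (3.4, 4.8),  deviation x̄ - mu_0 = (3.4, 4.8) - (6, 6) = (-2.6, -1.2).

Step 2 — sample covariance matrix, S[i,j] = (1/(n-1)) · Σ_k (x_{k,i} - mean_i) · (x_{k,j} - mean_j), divisor n-1 = 4:
  S[X,X] = ((-0.4)·(-0.4) + (2.6)·(2.6) + (1.6)·(1.6) + (-1.4)·(-1.4) + (-2.4)·(-2.4)) / 4 = 17.2/4 = 4.3
  S[X,Y] = ((-0.4)·(-3.8) + (2.6)·(-0.8) + (1.6)·(4.2) + (-1.4)·(0.2) + (-2.4)·(0.2)) / 4 = 5.4/4 = 1.35
  S[Y,Y] = ((-3.8)·(-3.8) + (-0.8)·(-0.8) + (4.2)·(4.2) + (0.2)·(0.2) + (0.2)·(0.2)) / 4 = 32.8/4 = 8.2
  S = [[4.3, 1.35],
 [1.35, 8.2]].

Step 3 — invert S. det(S) = 4.3·8.2 - (1.35)² = 33.4375.
  S^{-1} = (1/det) · [[d, -b], [-b, a]] = [[0.2452, -0.0404],
 [-0.0404, 0.1286]].

Step 4 — quadratic form (x̄ - mu_0)^T · S^{-1} · (x̄ - mu_0):
  S^{-1} · (x̄ - mu_0) = (-0.5892, -0.0493),
  (x̄ - mu_0)^T · [...] = (-2.6)·(-0.5892) + (-1.2)·(-0.0493) = 1.591.

Step 5 — scale by n: T² = 5 · 1.591 = 7.9551.

T² ≈ 7.9551


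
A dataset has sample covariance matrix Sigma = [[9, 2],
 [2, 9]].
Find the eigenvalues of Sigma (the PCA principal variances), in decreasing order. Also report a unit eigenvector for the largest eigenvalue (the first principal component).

Step 1 — characteristic polynomial of 2×2 Sigma:
  det(Sigma - λI) = λ² - trace · λ + det = 0.
  trace = 9 + 9 = 18, det = 9·9 - (2)² = 77.
Step 2 — discriminant:
  Δ = trace² - 4·det = 324 - 308 = 16.
Step 3 — eigenvalues:
  λ = (trace ± √Δ)/2 = (18 ± 4)/2,
  λ_1 = 11,  λ_2 = 7.

Step 4 — unit eigenvector for λ_1: solve (Sigma - λ_1 I)v = 0. First row:
  (9 - 11)·v_x + (2)·v_y = 0, i.e. (-2)·v_x + (2)·v_y = 0,
  so v ∝ (b, λ_1 - a) = (2, 2) = u.
  ||u|| = √((2)² + (2)²) = √(8) ≈ 2.8284,
  v_1 = u/||u|| ≈ (0.7071, 0.7071) (||v_1|| = 1).

λ_1 = 11,  λ_2 = 7;  v_1 ≈ (0.7071, 0.7071)


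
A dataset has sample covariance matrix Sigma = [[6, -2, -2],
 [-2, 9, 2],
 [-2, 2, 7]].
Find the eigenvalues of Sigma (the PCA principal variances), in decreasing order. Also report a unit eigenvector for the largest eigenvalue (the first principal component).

Step 1 — characteristic polynomial p(λ) = det(λI - Sigma) = λ³ - tr·λ² + c_1·λ - det, where tr = trace, c_1 = sum of the principal 2×2 minors, det = det(Sigma):
  tr = 6 + 9 + 7 = 22,
  c_1 = (6·9 - (-2)²) + (6·7 - (-2)²) + (9·7 - (2)²) = 50 + 38 + 59 = 147,
  det = 6·(9·7 - (2)²) - (-2)·((-2)·7 - (2)·(-2)) + (-2)·((-2)·(2) - 9·(-2)) = 6·(59) - (-2)·(-10) + (-2)·(14) = 306.
  So p(λ) = λ³ - 22λ² + 147λ - 306.
Step 2 — look for an integer root (rational root theorem: any rational root is an integer divisor of 306). Testing λ = 6:
  p(6) = 216 - 792 + 882 - 306 = 0  ✓
  Dividing out (λ - 6): p(λ) = (λ - 6)(λ² - 16λ + 51).
Step 3 — remaining eigenvalues from the quadratic λ² - 16λ + 51 = 0:
  Δ = 16² - 4·51 = 256 - 204 = 52,  λ = (16 ± √52)/2 = (16 ± 7.2111)/2 ≈ 11.6056 or 4.3944.
  Sorted: λ_1 = 11.6056,  λ_2 = 6,  λ_3 = 4.3944  (check: sum = 22 = tr ✓).

Step 4 — unit eigenvector for λ_1 ≈ 11.6056: v spans the null space of (Sigma - λ_1 I), whose rows are
  r_1 = (-5.6056, -2, -2),  r_2 = (-2, -2.6056, 2),  r_3 = (-2, 2, -4.6056).
  v is orthogonal to every row, so take v ∝ r_1 × r_2 = ((-2)·(2) - (-2)·(-2.6056), (-2)·(-2) - (-5.6056)·(2), (-5.6056)·(-2.6056) - (-2)·(-2)) ≈ (-9.2111, 15.2111, 10.6056).
  Rescale (multiply by -1 so the first nonzero entry is positive): u = (9.2111, -15.2111, -10.6056).
  ||u|| = √((9.2111)² + (-15.2111)² + (-10.6056)²) = √(428.6998) ≈ 20.7051,  v_1 = u/||u|| ≈ (0.4449, -0.7347, -0.5122) (||v_1|| = 1).

λ_1 = 11.6056,  λ_2 = 6,  λ_3 = 4.3944;  v_1 ≈ (0.4449, -0.7347, -0.5122)


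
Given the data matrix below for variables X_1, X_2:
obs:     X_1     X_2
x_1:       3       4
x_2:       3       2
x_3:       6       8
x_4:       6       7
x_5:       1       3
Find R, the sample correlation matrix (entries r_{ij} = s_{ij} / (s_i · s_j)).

Step 1 — column means:
  mean(X_1) = (3 + 3 + 6 + 6 + 1) / 5 = 19/5 = 3.8
  mean(X_2) = (4 + 2 + 8 + 7 + 3) / 5 = 24/5 = 4.8

Step 2 — sample variances and covariances s[i,j] = (1/(n-1)) · Σ_k (x_{k,i} - mean_i) · (x_{k,j} - mean_j), with n-1 = 4:
  s[X_1,X_1] = ((-0.8)·(-0.8) + (-0.8)·(-0.8) + (2.2)·(2.2) + (2.2)·(2.2) + (-2.8)·(-2.8)) / 4 = 18.8/4 = 4.7
  s[X_1,X_2] = ((-0.8)·(-0.8) + (-0.8)·(-2.8) + (2.2)·(3.2) + (2.2)·(2.2) + (-2.8)·(-1.8)) / 4 = 19.8/4 = 4.95
  s[X_2,X_2] = ((-0.8)·(-0.8) + (-2.8)·(-2.8) + (3.2)·(3.2) + (2.2)·(2.2) + (-1.8)·(-1.8)) / 4 = 26.8/4 = 6.7
  Sample standard deviations s_i = √(s[i,i]):
  s(X_1) = √(4.7) = 2.1679
  s(X_2) = √(6.7) = 2.5884

Step 3 — r_{ij} = s_{ij} / (s_i · s_j):
  r[X_1,X_1] = 1 (diagonal).
  r[X_1,X_2] = 4.95 / (2.1679 · 2.5884) = 4.95 / 5.6116 = 0.8821
  r[X_2,X_2] = 1 (diagonal).

R is symmetric with unit diagonal. Assembling:

R = [[1, 0.8821],
 [0.8821, 1]]


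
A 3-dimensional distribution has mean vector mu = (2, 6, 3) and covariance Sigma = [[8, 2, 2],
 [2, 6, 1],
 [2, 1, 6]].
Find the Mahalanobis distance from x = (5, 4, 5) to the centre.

Step 1 — centre the observation: (x - mu) = (3, -2, 2).

Step 2 — invert Sigma (cofactor / det for 3×3, or solve directly):
  Sigma^{-1} = [[0.1458, -0.0417, -0.0417],
 [-0.0417, 0.1833, -0.0167],
 [-0.0417, -0.0167, 0.1833]].

Step 3 — form the quadratic (x - mu)^T · Sigma^{-1} · (x - mu):
  Sigma^{-1} · (x - mu) = (0.4375, -0.525, 0.275).
  (x - mu)^T · [Sigma^{-1} · (x - mu)] = (3)·(0.4375) + (-2)·(-0.525) + (2)·(0.275) = 2.9125.

Step 4 — take square root: d = √(2.9125) ≈ 1.7066.

d(x, mu) = √(2.9125) ≈ 1.7066


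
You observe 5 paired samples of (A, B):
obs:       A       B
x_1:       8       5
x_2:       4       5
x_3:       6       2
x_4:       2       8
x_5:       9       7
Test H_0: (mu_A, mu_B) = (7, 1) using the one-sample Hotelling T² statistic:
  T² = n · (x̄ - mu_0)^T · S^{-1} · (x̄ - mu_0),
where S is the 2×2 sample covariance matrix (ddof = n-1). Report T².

Step 1 — sample mean vector:
  mean(A) = (8 + 4 + 6 + 2 + 9) / 5 = 29/5 = 5.8
  mean(B) = (5 + 5 + 2 + 8 + 7) / 5 = 27/5 = 5.4
  x̄ = (5.8, 5.4),  deviation x̄ - mu_0 = (5.8, 5.4) - (7, 1) = (-1.2, 4.4).

Step 2 — sample covariance matrix, S[i,j] = (1/(n-1)) · Σ_k (x_{k,i} - mean_i) · (x_{k,j} - mean_j), divisor n-1 = 4:
  S[A,A] = ((2.2)·(2.2) + (-1.8)·(-1.8) + (0.2)·(0.2) + (-3.8)·(-3.8) + (3.2)·(3.2)) / 4 = 32.8/4 = 8.2
  S[A,B] = ((2.2)·(-0.4) + (-1.8)·(-0.4) + (0.2)·(-3.4) + (-3.8)·(2.6) + (3.2)·(1.6)) / 4 = -5.6/4 = -1.4
  S[B,B] = ((-0.4)·(-0.4) + (-0.4)·(-0.4) + (-3.4)·(-3.4) + (2.6)·(2.6) + (1.6)·(1.6)) / 4 = 21.2/4 = 5.3
  S = [[8.2, -1.4],
 [-1.4, 5.3]].

Step 3 — invert S. det(S) = 8.2·5.3 - (-1.4)² = 41.5.
  S^{-1} = (1/det) · [[d, -b], [-b, a]] = [[0.1277, 0.0337],
 [0.0337, 0.1976]].

Step 4 — quadratic form (x̄ - mu_0)^T · S^{-1} · (x̄ - mu_0):
  S^{-1} · (x̄ - mu_0) = (-0.0048, 0.8289),
  (x̄ - mu_0)^T · [...] = (-1.2)·(-0.0048) + (4.4)·(0.8289) = 3.653.

Step 5 — scale by n: T² = 5 · 3.653 = 18.2651.

T² ≈ 18.2651


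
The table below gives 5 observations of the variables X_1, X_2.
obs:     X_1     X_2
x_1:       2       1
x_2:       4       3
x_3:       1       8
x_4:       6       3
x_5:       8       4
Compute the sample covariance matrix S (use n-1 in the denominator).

Step 1 — column means:
  mean(X_1) = (2 + 4 + 1 + 6 + 8) / 5 = 21/5 = 4.2
  mean(X_2) = (1 + 3 + 8 + 3 + 4) / 5 = 19/5 = 3.8

Step 2 — sample covariance S[i,j] = (1/(n-1)) · Σ_k (x_{k,i} - mean_i) · (x_{k,j} - mean_j), with n-1 = 4.
  S[X_1,X_1] = ((-2.2)·(-2.2) + (-0.2)·(-0.2) + (-3.2)·(-3.2) + (1.8)·(1.8) + (3.8)·(3.8)) / 4 = 32.8/4 = 8.2
  S[X_1,X_2] = ((-2.2)·(-2.8) + (-0.2)·(-0.8) + (-3.2)·(4.2) + (1.8)·(-0.8) + (3.8)·(0.2)) / 4 = -7.8/4 = -1.95
  S[X_2,X_2] = ((-2.8)·(-2.8) + (-0.8)·(-0.8) + (4.2)·(4.2) + (-0.8)·(-0.8) + (0.2)·(0.2)) / 4 = 26.8/4 = 6.7

S is symmetric (S[j,i] = S[i,j]). Assembling:

S = [[8.2, -1.95],
 [-1.95, 6.7]]


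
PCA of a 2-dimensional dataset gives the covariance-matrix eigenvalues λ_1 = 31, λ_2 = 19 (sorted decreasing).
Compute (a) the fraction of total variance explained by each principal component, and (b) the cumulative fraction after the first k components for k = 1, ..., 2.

Step 1 — total variance = trace(Sigma) = Σ λ_i = 31 + 19 = 50.

Step 2 — fraction explained by component i = λ_i / Σ λ:
  PC1: 31/50 = 0.62
  PC2: 19/50 = 0.38

Step 3 — cumulative fraction after k components = (λ_1 + ... + λ_k) / Σ λ:
  k = 1: 31/50 = 0.62
  k = 2: (31 + 19)/50 = 50/50 = 1

Summary (fraction, with percent):

explained: PC1 0.62 (62%), PC2 0.38 (38%);  cumulative: 0.62, 1


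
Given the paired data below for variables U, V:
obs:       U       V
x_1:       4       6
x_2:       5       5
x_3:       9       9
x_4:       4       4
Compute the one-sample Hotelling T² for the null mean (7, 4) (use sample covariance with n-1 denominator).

Step 1 — sample mean vector:
  mean(U) = (4 + 5 + 9 + 4) / 4 = 22/4 = 5.5
  mean(V) = (6 + 5 + 9 + 4) / 4 = 24/4 = 6
  x̄ = (5.5, 6),  deviation x̄ - mu_0 = (5.5, 6) - (7, 4) = (-1.5, 2).

Step 2 — sample covariance matrix, S[i,j] = (1/(n-1)) · Σ_k (x_{k,i} - mean_i) · (x_{k,j} - mean_j), divisor n-1 = 3:
  S[U,U] = ((-1.5)·(-1.5) + (-0.5)·(-0.5) + (3.5)·(3.5) + (-1.5)·(-1.5)) / 3 = 17/3 = 5.6667
  S[U,V] = ((-1.5)·(0) + (-0.5)·(-1) + (3.5)·(3) + (-1.5)·(-2)) / 3 = 14/3 = 4.6667
  S[V,V] = ((0)·(0) + (-1)·(-1) + (3)·(3) + (-2)·(-2)) / 3 = 14/3 = 4.6667
  S = [[5.6667, 4.6667],
 [4.6667, 4.6667]].

Step 3 — invert S. det(S) = 5.6667·4.6667 - (4.6667)² = 4.6667.
  S^{-1} = (1/det) · [[d, -b], [-b, a]] = [[1, -1],
 [-1, 1.2143]].

Step 4 — quadratic form (x̄ - mu_0)^T · S^{-1} · (x̄ - mu_0):
  S^{-1} · (x̄ - mu_0) = (-3.5, 3.9286),
  (x̄ - mu_0)^T · [...] = (-1.5)·(-3.5) + (2)·(3.9286) = 13.1071.

Step 5 — scale by n: T² = 4 · 13.1071 = 52.4286.

T² ≈ 52.4286


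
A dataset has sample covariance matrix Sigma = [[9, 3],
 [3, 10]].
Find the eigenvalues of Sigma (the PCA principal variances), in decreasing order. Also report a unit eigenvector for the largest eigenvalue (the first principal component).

Step 1 — characteristic polynomial of 2×2 Sigma:
  det(Sigma - λI) = λ² - trace · λ + det = 0.
  trace = 9 + 10 = 19, det = 9·10 - (3)² = 81.
Step 2 — discriminant:
  Δ = trace² - 4·det = 361 - 324 = 37.
Step 3 — eigenvalues:
  λ = (trace ± √Δ)/2 = (19 ± 6.0828)/2,
  λ_1 = 12.5414,  λ_2 = 6.4586.

Step 4 — unit eigenvector for λ_1: solve (Sigma - λ_1 I)v = 0. First row:
  (9 - 12.5414)·v_x + (3)·v_y = 0, i.e. (-3.5414)·v_x + (3)·v_y = 0,
  so v ∝ (b, λ_1 - a) = (3, 3.5414) = u.
  ||u|| = √((3)² + (3.5414)²) = √(21.5414) ≈ 4.6413,
  v_1 = u/||u|| ≈ (0.6464, 0.763) (||v_1|| = 1).

λ_1 = 12.5414,  λ_2 = 6.4586;  v_1 ≈ (0.6464, 0.763)


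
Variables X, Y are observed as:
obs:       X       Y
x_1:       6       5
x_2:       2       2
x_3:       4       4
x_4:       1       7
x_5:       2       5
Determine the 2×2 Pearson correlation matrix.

Step 1 — column means:
  mean(X) = (6 + 2 + 4 + 1 + 2) / 5 = 15/5 = 3
  mean(Y) = (5 + 2 + 4 + 7 + 5) / 5 = 23/5 = 4.6

Step 2 — sample variances and covariances s[i,j] = (1/(n-1)) · Σ_k (x_{k,i} - mean_i) · (x_{k,j} - mean_j), with n-1 = 4:
  s[X,X] = ((3)·(3) + (-1)·(-1) + (1)·(1) + (-2)·(-2) + (-1)·(-1)) / 4 = 16/4 = 4
  s[X,Y] = ((3)·(0.4) + (-1)·(-2.6) + (1)·(-0.6) + (-2)·(2.4) + (-1)·(0.4)) / 4 = -2/4 = -0.5
  s[Y,Y] = ((0.4)·(0.4) + (-2.6)·(-2.6) + (-0.6)·(-0.6) + (2.4)·(2.4) + (0.4)·(0.4)) / 4 = 13.2/4 = 3.3
  Sample standard deviations s_i = √(s[i,i]):
  s(X) = √(4) = 2
  s(Y) = √(3.3) = 1.8166

Step 3 — r_{ij} = s_{ij} / (s_i · s_j):
  r[X,X] = 1 (diagonal).
  r[X,Y] = -0.5 / (2 · 1.8166) = -0.5 / 3.6332 = -0.1376
  r[Y,Y] = 1 (diagonal).

R is symmetric with unit diagonal. Assembling:

R = [[1, -0.1376],
 [-0.1376, 1]]


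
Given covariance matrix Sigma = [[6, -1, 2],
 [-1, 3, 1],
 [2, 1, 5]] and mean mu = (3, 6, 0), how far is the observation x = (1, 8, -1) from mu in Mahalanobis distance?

Step 1 — centre the observation: (x - mu) = (-2, 2, -1).

Step 2 — invert Sigma (cofactor / det for 3×3, or solve directly):
  Sigma^{-1} = [[0.2222, 0.1111, -0.1111],
 [0.1111, 0.4127, -0.127],
 [-0.1111, -0.127, 0.2698]].

Step 3 — form the quadratic (x - mu)^T · Sigma^{-1} · (x - mu):
  Sigma^{-1} · (x - mu) = (-0.1111, 0.7302, -0.3016).
  (x - mu)^T · [Sigma^{-1} · (x - mu)] = (-2)·(-0.1111) + (2)·(0.7302) + (-1)·(-0.3016) = 1.9841.

Step 4 — take square root: d = √(1.9841) ≈ 1.4086.

d(x, mu) = √(1.9841) ≈ 1.4086


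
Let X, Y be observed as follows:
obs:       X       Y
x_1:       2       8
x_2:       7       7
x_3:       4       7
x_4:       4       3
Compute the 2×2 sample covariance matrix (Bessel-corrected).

Step 1 — column means:
  mean(X) = (2 + 7 + 4 + 4) / 4 = 17/4 = 4.25
  mean(Y) = (8 + 7 + 7 + 3) / 4 = 25/4 = 6.25

Step 2 — sample covariance S[i,j] = (1/(n-1)) · Σ_k (x_{k,i} - mean_i) · (x_{k,j} - mean_j), with n-1 = 3.
  S[X,X] = ((-2.25)·(-2.25) + (2.75)·(2.75) + (-0.25)·(-0.25) + (-0.25)·(-0.25)) / 3 = 12.75/3 = 4.25
  S[X,Y] = ((-2.25)·(1.75) + (2.75)·(0.75) + (-0.25)·(0.75) + (-0.25)·(-3.25)) / 3 = -1.25/3 = -0.4167
  S[Y,Y] = ((1.75)·(1.75) + (0.75)·(0.75) + (0.75)·(0.75) + (-3.25)·(-3.25)) / 3 = 14.75/3 = 4.9167

S is symmetric (S[j,i] = S[i,j]). Assembling:

S = [[4.25, -0.4167],
 [-0.4167, 4.9167]]


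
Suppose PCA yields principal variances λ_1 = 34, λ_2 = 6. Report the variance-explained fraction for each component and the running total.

Step 1 — total variance = trace(Sigma) = Σ λ_i = 34 + 6 = 40.

Step 2 — fraction explained by component i = λ_i / Σ λ:
  PC1: 34/40 = 0.85
  PC2: 6/40 = 0.15

Step 3 — cumulative fraction after k components = (λ_1 + ... + λ_k) / Σ λ:
  k = 1: 34/40 = 0.85
  k = 2: (34 + 6)/40 = 40/40 = 1

Summary (fraction, with percent):

explained: PC1 0.85 (85%), PC2 0.15 (15%);  cumulative: 0.85, 1


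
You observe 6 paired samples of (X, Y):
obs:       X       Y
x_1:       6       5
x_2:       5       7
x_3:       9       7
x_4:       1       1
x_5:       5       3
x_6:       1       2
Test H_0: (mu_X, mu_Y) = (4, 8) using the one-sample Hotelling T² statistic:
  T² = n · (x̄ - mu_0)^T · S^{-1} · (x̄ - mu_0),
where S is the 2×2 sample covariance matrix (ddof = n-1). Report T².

Step 1 — sample mean vector:
  mean(X) = (6 + 5 + 9 + 1 + 5 + 1) / 6 = 27/6 = 4.5
  mean(Y) = (5 + 7 + 7 + 1 + 3 + 2) / 6 = 25/6 = 4.1667
  x̄ = (4.5, 4.1667),  deviation x̄ - mu_0 = (4.5, 4.1667) - (4, 8) = (0.5, -3.8333).

Step 2 — sample covariance matrix, S[i,j] = (1/(n-1)) · Σ_k (x_{k,i} - mean_i) · (x_{k,j} - mean_j), divisor n-1 = 5:
  S[X,X] = ((1.5)·(1.5) + (0.5)·(0.5) + (4.5)·(4.5) + (-3.5)·(-3.5) + (0.5)·(0.5) + (-3.5)·(-3.5)) / 5 = 47.5/5 = 9.5
  S[X,Y] = ((1.5)·(0.8333) + (0.5)·(2.8333) + (4.5)·(2.8333) + (-3.5)·(-3.1667) + (0.5)·(-1.1667) + (-3.5)·(-2.1667)) / 5 = 33.5/5 = 6.7
  S[Y,Y] = ((0.8333)·(0.8333) + (2.8333)·(2.8333) + (2.8333)·(2.8333) + (-3.1667)·(-3.1667) + (-1.1667)·(-1.1667) + (-2.1667)·(-2.1667)) / 5 = 32.8333/5 = 6.5667
  S = [[9.5, 6.7],
 [6.7, 6.5667]].

Step 3 — invert S. det(S) = 9.5·6.5667 - (6.7)² = 17.4933.
  S^{-1} = (1/det) · [[d, -b], [-b, a]] = [[0.3754, -0.383],
 [-0.383, 0.5431]].

Step 4 — quadratic form (x̄ - mu_0)^T · S^{-1} · (x̄ - mu_0):
  S^{-1} · (x̄ - mu_0) = (1.6559, -2.2732),
  (x̄ - mu_0)^T · [...] = (0.5)·(1.6559) + (-3.8333)·(-2.2732) = 9.542.

Step 5 — scale by n: T² = 6 · 9.542 = 57.2523.

T² ≈ 57.2523


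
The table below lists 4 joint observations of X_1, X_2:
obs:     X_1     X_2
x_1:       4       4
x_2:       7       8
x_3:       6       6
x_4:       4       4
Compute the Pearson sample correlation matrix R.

Step 1 — column means:
  mean(X_1) = (4 + 7 + 6 + 4) / 4 = 21/4 = 5.25
  mean(X_2) = (4 + 8 + 6 + 4) / 4 = 22/4 = 5.5

Step 2 — sample variances and covariances s[i,j] = (1/(n-1)) · Σ_k (x_{k,i} - mean_i) · (x_{k,j} - mean_j), with n-1 = 3:
  s[X_1,X_1] = ((-1.25)·(-1.25) + (1.75)·(1.75) + (0.75)·(0.75) + (-1.25)·(-1.25)) / 3 = 6.75/3 = 2.25
  s[X_1,X_2] = ((-1.25)·(-1.5) + (1.75)·(2.5) + (0.75)·(0.5) + (-1.25)·(-1.5)) / 3 = 8.5/3 = 2.8333
  s[X_2,X_2] = ((-1.5)·(-1.5) + (2.5)·(2.5) + (0.5)·(0.5) + (-1.5)·(-1.5)) / 3 = 11/3 = 3.6667
  Sample standard deviations s_i = √(s[i,i]):
  s(X_1) = √(2.25) = 1.5
  s(X_2) = √(3.6667) = 1.9149

Step 3 — r_{ij} = s_{ij} / (s_i · s_j):
  r[X_1,X_1] = 1 (diagonal).
  r[X_1,X_2] = 2.8333 / (1.5 · 1.9149) = 2.8333 / 2.8723 = 0.9864
  r[X_2,X_2] = 1 (diagonal).

R is symmetric with unit diagonal. Assembling:

R = [[1, 0.9864],
 [0.9864, 1]]


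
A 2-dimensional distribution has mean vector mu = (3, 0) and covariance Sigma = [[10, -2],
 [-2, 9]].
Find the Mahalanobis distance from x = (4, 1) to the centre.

Step 1 — centre the observation: (x - mu) = (1, 1).

Step 2 — invert Sigma. det(Sigma) = 10·9 - (-2)² = 86.
  Sigma^{-1} = (1/det) · [[d, -b], [-b, a]] = [[0.1047, 0.0233],
 [0.0233, 0.1163]].

Step 3 — form the quadratic (x - mu)^T · Sigma^{-1} · (x - mu):
  Sigma^{-1} · (x - mu) = (0.1279, 0.1395).
  (x - mu)^T · [Sigma^{-1} · (x - mu)] = (1)·(0.1279) + (1)·(0.1395) = 0.2674.

Step 4 — take square root: d = √(0.2674) ≈ 0.5171.

d(x, mu) = √(0.2674) ≈ 0.5171


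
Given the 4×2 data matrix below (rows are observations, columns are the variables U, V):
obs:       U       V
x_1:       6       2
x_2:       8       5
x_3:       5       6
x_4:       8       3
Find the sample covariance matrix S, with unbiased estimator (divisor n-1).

Step 1 — column means:
  mean(U) = (6 + 8 + 5 + 8) / 4 = 27/4 = 6.75
  mean(V) = (2 + 5 + 6 + 3) / 4 = 16/4 = 4

Step 2 — sample covariance S[i,j] = (1/(n-1)) · Σ_k (x_{k,i} - mean_i) · (x_{k,j} - mean_j), with n-1 = 3.
  S[U,U] = ((-0.75)·(-0.75) + (1.25)·(1.25) + (-1.75)·(-1.75) + (1.25)·(1.25)) / 3 = 6.75/3 = 2.25
  S[U,V] = ((-0.75)·(-2) + (1.25)·(1) + (-1.75)·(2) + (1.25)·(-1)) / 3 = -2/3 = -0.6667
  S[V,V] = ((-2)·(-2) + (1)·(1) + (2)·(2) + (-1)·(-1)) / 3 = 10/3 = 3.3333

S is symmetric (S[j,i] = S[i,j]). Assembling:

S = [[2.25, -0.6667],
 [-0.6667, 3.3333]]


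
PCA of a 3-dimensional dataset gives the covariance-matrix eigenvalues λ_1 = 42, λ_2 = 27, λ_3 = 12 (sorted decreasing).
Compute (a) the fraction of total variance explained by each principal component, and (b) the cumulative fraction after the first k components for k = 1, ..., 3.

Step 1 — total variance = trace(Sigma) = Σ λ_i = 42 + 27 + 12 = 81.

Step 2 — fraction explained by component i = λ_i / Σ λ:
  PC1: 42/81 = 0.5185
  PC2: 27/81 = 0.3333
  PC3: 12/81 = 0.1481

Step 3 — cumulative fraction after k components = (λ_1 + ... + λ_k) / Σ λ:
  k = 1: 42/81 = 0.5185
  k = 2: (42 + 27)/81 = 69/81 = 0.8519
  k = 3: (42 + 27 + 12)/81 = 81/81 = 1

Summary (fraction, with percent):

explained: PC1 0.5185 (51.85%), PC2 0.3333 (33.33%), PC3 0.1481 (14.81%);  cumulative: 0.5185, 0.8519, 1


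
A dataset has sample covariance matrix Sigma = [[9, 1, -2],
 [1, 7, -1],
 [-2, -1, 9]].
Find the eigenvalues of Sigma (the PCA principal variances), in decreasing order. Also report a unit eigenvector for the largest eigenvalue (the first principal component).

Step 1 — characteristic polynomial p(λ) = det(λI - Sigma) = λ³ - tr·λ² + c_1·λ - det, where tr = trace, c_1 = sum of the principal 2×2 minors, det = det(Sigma):
  tr = 9 + 7 + 9 = 25,
  c_1 = (9·7 - (1)²) + (9·9 - (-2)²) + (7·9 - (-1)²) = 62 + 77 + 62 = 201,
  det = 9·(7·9 - (-1)²) - (1)·((1)·9 - (-1)·(-2)) + (-2)·((1)·(-1) - 7·(-2)) = 9·(62) - (1)·(7) + (-2)·(13) = 525.
  So p(λ) = λ³ - 25λ² + 201λ - 525.
Step 2 — look for an integer root (rational root theorem: any rational root is an integer divisor of 525). Testing λ = 7:
  p(7) = 343 - 1225 + 1407 - 525 = 0  ✓
  Dividing out (λ - 7): p(λ) = (λ - 7)(λ² - 18λ + 75).
Step 3 — remaining eigenvalues from the quadratic λ² - 18λ + 75 = 0:
  Δ = 18² - 4·75 = 324 - 300 = 24,  λ = (18 ± √24)/2 = (18 ± 4.899)/2 ≈ 11.4495 or 6.5505.
  Sorted: λ_1 = 11.4495,  λ_2 = 7,  λ_3 = 6.5505  (check: sum = 25 = tr ✓).

Step 4 — unit eigenvector for λ_1 ≈ 11.4495: v spans the null space of (Sigma - λ_1 I), whose rows are
  r_1 = (-2.4495, 1, -2),  r_2 = (1, -4.4495, -1),  r_3 = (-2, -1, -2.4495).
  v is orthogonal to every row, so take v ∝ r_1 × r_2 = ((1)·(-1) - (-2)·(-4.4495), (-2)·(1) - (-2.4495)·(-1), (-2.4495)·(-4.4495) - (1)·(1)) ≈ (-9.899, -4.4495, 9.899).
  Rescale (multiply by -1 so the first nonzero entry is positive): u = (9.899, 4.4495, -9.899).
  ||u|| = √((9.899)² + (4.4495)² + (-9.899)²) = √(215.7775) ≈ 14.6894,  v_1 = u/||u|| ≈ (0.6739, 0.3029, -0.6739) (||v_1|| = 1).

λ_1 = 11.4495,  λ_2 = 7,  λ_3 = 6.5505;  v_1 ≈ (0.6739, 0.3029, -0.6739)


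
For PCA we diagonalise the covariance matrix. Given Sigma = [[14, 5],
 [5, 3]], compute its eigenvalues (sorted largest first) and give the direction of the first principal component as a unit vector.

Step 1 — characteristic polynomial of 2×2 Sigma:
  det(Sigma - λI) = λ² - trace · λ + det = 0.
  trace = 14 + 3 = 17, det = 14·3 - (5)² = 17.
Step 2 — discriminant:
  Δ = trace² - 4·det = 289 - 68 = 221.
Step 3 — eigenvalues:
  λ = (trace ± √Δ)/2 = (17 ± 14.8661)/2,
  λ_1 = 15.933,  λ_2 = 1.067.

Step 4 — unit eigenvector for λ_1: solve (Sigma - λ_1 I)v = 0. First row:
  (14 - 15.933)·v_x + (5)·v_y = 0, i.e. (-1.933)·v_x + (5)·v_y = 0,
  so v ∝ (b, λ_1 - a) = (5, 1.933) = u.
  ||u|| = √((5)² + (1.933)²) = √(28.7366) ≈ 5.3607,
  v_1 = u/||u|| ≈ (0.9327, 0.3606) (||v_1|| = 1).

λ_1 = 15.933,  λ_2 = 1.067;  v_1 ≈ (0.9327, 0.3606)


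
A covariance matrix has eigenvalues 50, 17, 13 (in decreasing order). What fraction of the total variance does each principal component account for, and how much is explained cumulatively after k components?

Step 1 — total variance = trace(Sigma) = Σ λ_i = 50 + 17 + 13 = 80.

Step 2 — fraction explained by component i = λ_i / Σ λ:
  PC1: 50/80 = 0.625
  PC2: 17/80 = 0.2125
  PC3: 13/80 = 0.1625

Step 3 — cumulative fraction after k components = (λ_1 + ... + λ_k) / Σ λ:
  k = 1: 50/80 = 0.625
  k = 2: (50 + 17)/80 = 67/80 = 0.8375
  k = 3: (50 + 17 + 13)/80 = 80/80 = 1

Summary (fraction, with percent):

explained: PC1 0.625 (62.5%), PC2 0.2125 (21.25%), PC3 0.1625 (16.25%);  cumulative: 0.625, 0.8375, 1


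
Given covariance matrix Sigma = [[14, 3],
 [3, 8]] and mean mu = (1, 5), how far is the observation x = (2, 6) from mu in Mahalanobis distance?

Step 1 — centre the observation: (x - mu) = (1, 1).

Step 2 — invert Sigma. det(Sigma) = 14·8 - (3)² = 103.
  Sigma^{-1} = (1/det) · [[d, -b], [-b, a]] = [[0.0777, -0.0291],
 [-0.0291, 0.1359]].

Step 3 — form the quadratic (x - mu)^T · Sigma^{-1} · (x - mu):
  Sigma^{-1} · (x - mu) = (0.0485, 0.1068).
  (x - mu)^T · [Sigma^{-1} · (x - mu)] = (1)·(0.0485) + (1)·(0.1068) = 0.1553.

Step 4 — take square root: d = √(0.1553) ≈ 0.3941.

d(x, mu) = √(0.1553) ≈ 0.3941


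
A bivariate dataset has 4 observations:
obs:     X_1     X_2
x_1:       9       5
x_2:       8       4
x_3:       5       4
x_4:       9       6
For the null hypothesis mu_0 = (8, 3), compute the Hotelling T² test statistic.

Step 1 — sample mean vector:
  mean(X_1) = (9 + 8 + 5 + 9) / 4 = 31/4 = 7.75
  mean(X_2) = (5 + 4 + 4 + 6) / 4 = 19/4 = 4.75
  x̄ = (7.75, 4.75),  deviation x̄ - mu_0 = (7.75, 4.75) - (8, 3) = (-0.25, 1.75).

Step 2 — sample covariance matrix, S[i,j] = (1/(n-1)) · Σ_k (x_{k,i} - mean_i) · (x_{k,j} - mean_j), divisor n-1 = 3:
  S[X_1,X_1] = ((1.25)·(1.25) + (0.25)·(0.25) + (-2.75)·(-2.75) + (1.25)·(1.25)) / 3 = 10.75/3 = 3.5833
  S[X_1,X_2] = ((1.25)·(0.25) + (0.25)·(-0.75) + (-2.75)·(-0.75) + (1.25)·(1.25)) / 3 = 3.75/3 = 1.25
  S[X_2,X_2] = ((0.25)·(0.25) + (-0.75)·(-0.75) + (-0.75)·(-0.75) + (1.25)·(1.25)) / 3 = 2.75/3 = 0.9167
  S = [[3.5833, 1.25],
 [1.25, 0.9167]].

Step 3 — invert S. det(S) = 3.5833·0.9167 - (1.25)² = 1.7222.
  S^{-1} = (1/det) · [[d, -b], [-b, a]] = [[0.5323, -0.7258],
 [-0.7258, 2.0806]].

Step 4 — quadratic form (x̄ - mu_0)^T · S^{-1} · (x̄ - mu_0):
  S^{-1} · (x̄ - mu_0) = (-1.4032, 3.8226),
  (x̄ - mu_0)^T · [...] = (-0.25)·(-1.4032) + (1.75)·(3.8226) = 7.0403.

Step 5 — scale by n: T² = 4 · 7.0403 = 28.1613.

T² ≈ 28.1613


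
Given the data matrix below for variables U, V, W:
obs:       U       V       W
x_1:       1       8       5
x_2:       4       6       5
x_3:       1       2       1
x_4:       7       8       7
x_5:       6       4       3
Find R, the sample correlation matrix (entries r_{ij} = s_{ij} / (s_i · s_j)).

Step 1 — column means:
  mean(U) = (1 + 4 + 1 + 7 + 6) / 5 = 19/5 = 3.8
  mean(V) = (8 + 6 + 2 + 8 + 4) / 5 = 28/5 = 5.6
  mean(W) = (5 + 5 + 1 + 7 + 3) / 5 = 21/5 = 4.2

Step 2 — sample variances and covariances s[i,j] = (1/(n-1)) · Σ_k (x_{k,i} - mean_i) · (x_{k,j} - mean_j), with n-1 = 4:
  s[U,U] = ((-2.8)·(-2.8) + (0.2)·(0.2) + (-2.8)·(-2.8) + (3.2)·(3.2) + (2.2)·(2.2)) / 4 = 30.8/4 = 7.7
  s[U,V] = ((-2.8)·(2.4) + (0.2)·(0.4) + (-2.8)·(-3.6) + (3.2)·(2.4) + (2.2)·(-1.6)) / 4 = 7.6/4 = 1.9
  s[U,W] = ((-2.8)·(0.8) + (0.2)·(0.8) + (-2.8)·(-3.2) + (3.2)·(2.8) + (2.2)·(-1.2)) / 4 = 13.2/4 = 3.3
  s[V,V] = ((2.4)·(2.4) + (0.4)·(0.4) + (-3.6)·(-3.6) + (2.4)·(2.4) + (-1.6)·(-1.6)) / 4 = 27.2/4 = 6.8
  s[V,W] = ((2.4)·(0.8) + (0.4)·(0.8) + (-3.6)·(-3.2) + (2.4)·(2.8) + (-1.6)·(-1.2)) / 4 = 22.4/4 = 5.6
  s[W,W] = ((0.8)·(0.8) + (0.8)·(0.8) + (-3.2)·(-3.2) + (2.8)·(2.8) + (-1.2)·(-1.2)) / 4 = 20.8/4 = 5.2
  Sample standard deviations s_i = √(s[i,i]):
  s(U) = √(7.7) = 2.7749
  s(V) = √(6.8) = 2.6077
  s(W) = √(5.2) = 2.2804

Step 3 — r_{ij} = s_{ij} / (s_i · s_j):
  r[U,U] = 1 (diagonal).
  r[U,V] = 1.9 / (2.7749 · 2.6077) = 1.9 / 7.236 = 0.2626
  r[U,W] = 3.3 / (2.7749 · 2.2804) = 3.3 / 6.3277 = 0.5215
  r[V,V] = 1 (diagonal).
  r[V,W] = 5.6 / (2.6077 · 2.2804) = 5.6 / 5.9464 = 0.9417
  r[W,W] = 1 (diagonal).

R is symmetric with unit diagonal. Assembling:

R = [[1, 0.2626, 0.5215],
 [0.2626, 1, 0.9417],
 [0.5215, 0.9417, 1]]


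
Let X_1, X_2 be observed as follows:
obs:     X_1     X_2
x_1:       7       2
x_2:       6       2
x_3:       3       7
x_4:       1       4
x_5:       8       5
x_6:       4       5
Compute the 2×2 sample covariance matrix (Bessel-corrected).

Step 1 — column means:
  mean(X_1) = (7 + 6 + 3 + 1 + 8 + 4) / 6 = 29/6 = 4.8333
  mean(X_2) = (2 + 2 + 7 + 4 + 5 + 5) / 6 = 25/6 = 4.1667

Step 2 — sample covariance S[i,j] = (1/(n-1)) · Σ_k (x_{k,i} - mean_i) · (x_{k,j} - mean_j), with n-1 = 5.
  S[X_1,X_1] = ((2.1667)·(2.1667) + (1.1667)·(1.1667) + (-1.8333)·(-1.8333) + (-3.8333)·(-3.8333) + (3.1667)·(3.1667) + (-0.8333)·(-0.8333)) / 5 = 34.8333/5 = 6.9667
  S[X_1,X_2] = ((2.1667)·(-2.1667) + (1.1667)·(-2.1667) + (-1.8333)·(2.8333) + (-3.8333)·(-0.1667) + (3.1667)·(0.8333) + (-0.8333)·(0.8333)) / 5 = -9.8333/5 = -1.9667
  S[X_2,X_2] = ((-2.1667)·(-2.1667) + (-2.1667)·(-2.1667) + (2.8333)·(2.8333) + (-0.1667)·(-0.1667) + (0.8333)·(0.8333) + (0.8333)·(0.8333)) / 5 = 18.8333/5 = 3.7667

S is symmetric (S[j,i] = S[i,j]). Assembling:

S = [[6.9667, -1.9667],
 [-1.9667, 3.7667]]


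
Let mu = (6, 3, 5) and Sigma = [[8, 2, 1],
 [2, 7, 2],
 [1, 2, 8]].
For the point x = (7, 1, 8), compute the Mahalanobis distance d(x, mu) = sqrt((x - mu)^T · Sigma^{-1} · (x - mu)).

Step 1 — centre the observation: (x - mu) = (1, -2, 3).

Step 2 — invert Sigma (cofactor / det for 3×3, or solve directly):
  Sigma^{-1} = [[0.1351, -0.0364, -0.0078],
 [-0.0364, 0.1636, -0.0364],
 [-0.0078, -0.0364, 0.1351]].

Step 3 — form the quadratic (x - mu)^T · Sigma^{-1} · (x - mu):
  Sigma^{-1} · (x - mu) = (0.1844, -0.4727, 0.4701).
  (x - mu)^T · [Sigma^{-1} · (x - mu)] = (1)·(0.1844) + (-2)·(-0.4727) + (3)·(0.4701) = 2.5403.

Step 4 — take square root: d = √(2.5403) ≈ 1.5938.

d(x, mu) = √(2.5403) ≈ 1.5938


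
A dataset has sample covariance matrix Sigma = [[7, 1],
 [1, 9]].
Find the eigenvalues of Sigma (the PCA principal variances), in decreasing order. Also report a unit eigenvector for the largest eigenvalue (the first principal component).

Step 1 — characteristic polynomial of 2×2 Sigma:
  det(Sigma - λI) = λ² - trace · λ + det = 0.
  trace = 7 + 9 = 16, det = 7·9 - (1)² = 62.
Step 2 — discriminant:
  Δ = trace² - 4·det = 256 - 248 = 8.
Step 3 — eigenvalues:
  λ = (trace ± √Δ)/2 = (16 ± 2.8284)/2,
  λ_1 = 9.4142,  λ_2 = 6.5858.

Step 4 — unit eigenvector for λ_1: solve (Sigma - λ_1 I)v = 0. First row:
  (7 - 9.4142)·v_x + (1)·v_y = 0, i.e. (-2.4142)·v_x + (1)·v_y = 0,
  so v ∝ (b, λ_1 - a) = (1, 2.4142) = u.
  ||u|| = √((1)² + (2.4142)²) = √(6.8284) ≈ 2.6131,
  v_1 = u/||u|| ≈ (0.3827, 0.9239) (||v_1|| = 1).

λ_1 = 9.4142,  λ_2 = 6.5858;  v_1 ≈ (0.3827, 0.9239)


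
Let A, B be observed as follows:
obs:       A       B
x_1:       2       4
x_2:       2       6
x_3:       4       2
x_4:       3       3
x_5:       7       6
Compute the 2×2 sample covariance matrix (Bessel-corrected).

Step 1 — column means:
  mean(A) = (2 + 2 + 4 + 3 + 7) / 5 = 18/5 = 3.6
  mean(B) = (4 + 6 + 2 + 3 + 6) / 5 = 21/5 = 4.2

Step 2 — sample covariance S[i,j] = (1/(n-1)) · Σ_k (x_{k,i} - mean_i) · (x_{k,j} - mean_j), with n-1 = 4.
  S[A,A] = ((-1.6)·(-1.6) + (-1.6)·(-1.6) + (0.4)·(0.4) + (-0.6)·(-0.6) + (3.4)·(3.4)) / 4 = 17.2/4 = 4.3
  S[A,B] = ((-1.6)·(-0.2) + (-1.6)·(1.8) + (0.4)·(-2.2) + (-0.6)·(-1.2) + (3.4)·(1.8)) / 4 = 3.4/4 = 0.85
  S[B,B] = ((-0.2)·(-0.2) + (1.8)·(1.8) + (-2.2)·(-2.2) + (-1.2)·(-1.2) + (1.8)·(1.8)) / 4 = 12.8/4 = 3.2

S is symmetric (S[j,i] = S[i,j]). Assembling:

S = [[4.3, 0.85],
 [0.85, 3.2]]


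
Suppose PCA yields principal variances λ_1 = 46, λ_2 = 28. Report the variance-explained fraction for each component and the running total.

Step 1 — total variance = trace(Sigma) = Σ λ_i = 46 + 28 = 74.

Step 2 — fraction explained by component i = λ_i / Σ λ:
  PC1: 46/74 = 0.6216
  PC2: 28/74 = 0.3784

Step 3 — cumulative fraction after k components = (λ_1 + ... + λ_k) / Σ λ:
  k = 1: 46/74 = 0.6216
  k = 2: (46 + 28)/74 = 74/74 = 1

Summary (fraction, with percent):

explained: PC1 0.6216 (62.16%), PC2 0.3784 (37.84%);  cumulative: 0.6216, 1


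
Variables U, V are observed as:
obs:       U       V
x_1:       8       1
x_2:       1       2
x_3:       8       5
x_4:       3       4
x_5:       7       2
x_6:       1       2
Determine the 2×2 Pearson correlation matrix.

Step 1 — column means:
  mean(U) = (8 + 1 + 8 + 3 + 7 + 1) / 6 = 28/6 = 4.6667
  mean(V) = (1 + 2 + 5 + 4 + 2 + 2) / 6 = 16/6 = 2.6667

Step 2 — sample variances and covariances s[i,j] = (1/(n-1)) · Σ_k (x_{k,i} - mean_i) · (x_{k,j} - mean_j), with n-1 = 5:
  s[U,U] = ((3.3333)·(3.3333) + (-3.6667)·(-3.6667) + (3.3333)·(3.3333) + (-1.6667)·(-1.6667) + (2.3333)·(2.3333) + (-3.6667)·(-3.6667)) / 5 = 57.3333/5 = 11.4667
  s[U,V] = ((3.3333)·(-1.6667) + (-3.6667)·(-0.6667) + (3.3333)·(2.3333) + (-1.6667)·(1.3333) + (2.3333)·(-0.6667) + (-3.6667)·(-0.6667)) / 5 = 3.3333/5 = 0.6667
  s[V,V] = ((-1.6667)·(-1.6667) + (-0.6667)·(-0.6667) + (2.3333)·(2.3333) + (1.3333)·(1.3333) + (-0.6667)·(-0.6667) + (-0.6667)·(-0.6667)) / 5 = 11.3333/5 = 2.2667
  Sample standard deviations s_i = √(s[i,i]):
  s(U) = √(11.4667) = 3.3862
  s(V) = √(2.2667) = 1.5055

Step 3 — r_{ij} = s_{ij} / (s_i · s_j):
  r[U,U] = 1 (diagonal).
  r[U,V] = 0.6667 / (3.3862 · 1.5055) = 0.6667 / 5.0981 = 0.1308
  r[V,V] = 1 (diagonal).

R is symmetric with unit diagonal. Assembling:

R = [[1, 0.1308],
 [0.1308, 1]]


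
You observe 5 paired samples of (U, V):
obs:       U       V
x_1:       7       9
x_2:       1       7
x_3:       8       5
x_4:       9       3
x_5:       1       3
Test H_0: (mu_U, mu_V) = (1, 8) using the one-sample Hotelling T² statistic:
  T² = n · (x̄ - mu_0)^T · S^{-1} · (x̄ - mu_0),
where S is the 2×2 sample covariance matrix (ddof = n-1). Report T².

Step 1 — sample mean vector:
  mean(U) = (7 + 1 + 8 + 9 + 1) / 5 = 26/5 = 5.2
  mean(V) = (9 + 7 + 5 + 3 + 3) / 5 = 27/5 = 5.4
  x̄ = (5.2, 5.4),  deviation x̄ - mu_0 = (5.2, 5.4) - (1, 8) = (4.2, -2.6).

Step 2 — sample covariance matrix, S[i,j] = (1/(n-1)) · Σ_k (x_{k,i} - mean_i) · (x_{k,j} - mean_j), divisor n-1 = 4:
  S[U,U] = ((1.8)·(1.8) + (-4.2)·(-4.2) + (2.8)·(2.8) + (3.8)·(3.8) + (-4.2)·(-4.2)) / 4 = 60.8/4 = 15.2
  S[U,V] = ((1.8)·(3.6) + (-4.2)·(1.6) + (2.8)·(-0.4) + (3.8)·(-2.4) + (-4.2)·(-2.4)) / 4 = -0.4/4 = -0.1
  S[V,V] = ((3.6)·(3.6) + (1.6)·(1.6) + (-0.4)·(-0.4) + (-2.4)·(-2.4) + (-2.4)·(-2.4)) / 4 = 27.2/4 = 6.8
  S = [[15.2, -0.1],
 [-0.1, 6.8]].

Step 3 — invert S. det(S) = 15.2·6.8 - (-0.1)² = 103.35.
  S^{-1} = (1/det) · [[d, -b], [-b, a]] = [[0.0658, 0.001],
 [0.001, 0.1471]].

Step 4 — quadratic form (x̄ - mu_0)^T · S^{-1} · (x̄ - mu_0):
  S^{-1} · (x̄ - mu_0) = (0.2738, -0.3783),
  (x̄ - mu_0)^T · [...] = (4.2)·(0.2738) + (-2.6)·(-0.3783) = 2.1337.

Step 5 — scale by n: T² = 5 · 2.1337 = 10.6686.

T² ≈ 10.6686
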